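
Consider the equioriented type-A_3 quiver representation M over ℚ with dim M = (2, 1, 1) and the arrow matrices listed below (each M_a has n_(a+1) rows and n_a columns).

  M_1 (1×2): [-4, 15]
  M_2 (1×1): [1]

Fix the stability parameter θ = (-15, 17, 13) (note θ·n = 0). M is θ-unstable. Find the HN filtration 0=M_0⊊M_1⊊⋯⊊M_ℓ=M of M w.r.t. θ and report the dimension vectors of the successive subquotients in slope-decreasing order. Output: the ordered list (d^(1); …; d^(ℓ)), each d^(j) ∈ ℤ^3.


Barcode: M ≅ I[1,1], I[1,3]. HN layers by μ_θ (2 steps, strictly decreasing):
  μ^(1)=15; μ^(2)=-15

((0, 1, 1); (2, 0, 0))


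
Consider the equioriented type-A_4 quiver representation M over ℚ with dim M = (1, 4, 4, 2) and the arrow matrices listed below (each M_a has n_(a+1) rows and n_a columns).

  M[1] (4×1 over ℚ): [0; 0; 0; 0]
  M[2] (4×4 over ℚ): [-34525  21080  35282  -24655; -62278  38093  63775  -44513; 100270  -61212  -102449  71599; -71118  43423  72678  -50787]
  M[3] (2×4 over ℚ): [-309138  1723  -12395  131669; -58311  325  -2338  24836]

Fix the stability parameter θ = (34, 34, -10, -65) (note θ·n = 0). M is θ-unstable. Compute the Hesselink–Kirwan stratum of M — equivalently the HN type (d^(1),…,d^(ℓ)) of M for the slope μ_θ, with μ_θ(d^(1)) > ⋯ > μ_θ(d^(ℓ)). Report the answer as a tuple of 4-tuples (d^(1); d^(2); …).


Interval decomposition of M: I[1,1], I[2,3]^2, I[2,4]^2.
HN type (ℓ=3): μ^(1)=34; μ^(2)=12; μ^(3)=-41/3

((1, 0, 0, 0); (0, 2, 2, 0); (0, 2, 2, 2))


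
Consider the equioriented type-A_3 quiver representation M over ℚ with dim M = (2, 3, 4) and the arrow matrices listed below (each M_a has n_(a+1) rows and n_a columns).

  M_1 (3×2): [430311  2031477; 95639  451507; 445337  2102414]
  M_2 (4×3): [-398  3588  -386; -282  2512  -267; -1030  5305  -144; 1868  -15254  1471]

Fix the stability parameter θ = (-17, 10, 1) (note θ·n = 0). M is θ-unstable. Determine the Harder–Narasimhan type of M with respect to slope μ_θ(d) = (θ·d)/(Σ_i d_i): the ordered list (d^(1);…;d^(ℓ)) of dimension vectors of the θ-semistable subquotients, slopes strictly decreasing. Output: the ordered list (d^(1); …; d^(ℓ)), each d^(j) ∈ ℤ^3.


Interval decomposition of M: I[1,3]^2, I[2,3], I[3,3].
HN type (ℓ=3): μ^(1)=11/2; μ^(2)=1; μ^(3)=-17

((0, 3, 3); (0, 0, 1); (2, 0, 0))


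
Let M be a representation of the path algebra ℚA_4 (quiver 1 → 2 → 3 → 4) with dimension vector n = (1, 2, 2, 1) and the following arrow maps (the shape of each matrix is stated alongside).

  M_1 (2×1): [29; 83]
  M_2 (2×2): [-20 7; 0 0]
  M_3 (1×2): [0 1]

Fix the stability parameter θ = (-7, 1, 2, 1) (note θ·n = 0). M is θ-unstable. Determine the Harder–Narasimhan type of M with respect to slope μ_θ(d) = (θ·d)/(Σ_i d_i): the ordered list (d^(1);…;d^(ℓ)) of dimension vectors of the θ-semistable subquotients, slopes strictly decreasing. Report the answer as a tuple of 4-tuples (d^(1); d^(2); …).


Barcode: M ≅ I[1,3], I[2,2], I[3,4]. HN layers by μ_θ (4 steps, strictly decreasing):
  μ^(1)=2; μ^(2)=3/2; μ^(3)=1; μ^(4)=-7

((0, 0, 1, 0); (0, 0, 1, 1); (0, 2, 0, 0); (1, 0, 0, 0))


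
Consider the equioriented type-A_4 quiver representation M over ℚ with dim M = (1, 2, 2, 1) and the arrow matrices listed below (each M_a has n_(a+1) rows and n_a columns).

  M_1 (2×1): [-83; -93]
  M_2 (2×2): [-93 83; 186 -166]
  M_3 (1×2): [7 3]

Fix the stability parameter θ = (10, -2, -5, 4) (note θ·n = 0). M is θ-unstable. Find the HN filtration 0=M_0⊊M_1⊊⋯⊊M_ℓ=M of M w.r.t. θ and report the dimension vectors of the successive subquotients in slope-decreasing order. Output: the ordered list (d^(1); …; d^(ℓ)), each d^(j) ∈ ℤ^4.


Interval decomposition of M: I[1,2], I[2,4], I[3,3].
HN type (ℓ=3): μ^(1)=4; μ^(2)=-7/2; μ^(3)=-5

((1, 1, 0, 1); (0, 1, 1, 0); (0, 0, 1, 0))


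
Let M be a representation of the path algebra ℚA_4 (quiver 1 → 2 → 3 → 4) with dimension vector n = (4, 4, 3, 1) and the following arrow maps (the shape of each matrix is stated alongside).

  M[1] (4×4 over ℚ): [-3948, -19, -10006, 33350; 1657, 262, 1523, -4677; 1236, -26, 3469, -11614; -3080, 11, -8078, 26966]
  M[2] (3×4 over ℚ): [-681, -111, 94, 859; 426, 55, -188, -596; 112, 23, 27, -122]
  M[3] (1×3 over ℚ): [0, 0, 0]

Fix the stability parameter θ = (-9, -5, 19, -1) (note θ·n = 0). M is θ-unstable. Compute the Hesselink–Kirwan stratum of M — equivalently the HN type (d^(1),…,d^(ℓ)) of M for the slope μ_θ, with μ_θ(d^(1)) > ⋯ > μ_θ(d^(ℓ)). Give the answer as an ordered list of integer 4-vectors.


Barcode: M ≅ I[1,2], I[1,3]^3, I[4,4]. HN layers by μ_θ (4 steps, strictly decreasing):
  μ^(1)=19; μ^(2)=-1; μ^(3)=-5; μ^(4)=-9

((0, 0, 3, 0); (0, 0, 0, 1); (0, 4, 0, 0); (4, 0, 0, 0))


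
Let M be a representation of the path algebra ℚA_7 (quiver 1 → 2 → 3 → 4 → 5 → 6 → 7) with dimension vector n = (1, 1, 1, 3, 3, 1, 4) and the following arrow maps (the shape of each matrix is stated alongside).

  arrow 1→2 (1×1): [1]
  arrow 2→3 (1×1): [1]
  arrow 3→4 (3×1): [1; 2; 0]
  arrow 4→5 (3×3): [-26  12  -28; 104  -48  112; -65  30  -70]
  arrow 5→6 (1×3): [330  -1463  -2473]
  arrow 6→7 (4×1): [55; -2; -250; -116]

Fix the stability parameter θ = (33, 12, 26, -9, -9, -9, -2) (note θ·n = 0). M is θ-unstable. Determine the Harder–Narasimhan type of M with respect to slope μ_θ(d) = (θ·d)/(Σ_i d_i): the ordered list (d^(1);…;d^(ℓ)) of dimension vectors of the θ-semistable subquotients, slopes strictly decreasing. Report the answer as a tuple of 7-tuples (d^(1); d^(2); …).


Via rank(M_{q-1}∘⋯∘M_p): M ≅ I[1,7], I[4,4]^2, I[5,5]^2, I[7,7]^3.
μ_θ-semistable layers: μ^(1)=6; μ^(2)=-2; μ^(3)=-9

((1, 1, 1, 1, 1, 1, 1); (0, 0, 0, 0, 0, 0, 3); (0, 0, 0, 2, 2, 0, 0))


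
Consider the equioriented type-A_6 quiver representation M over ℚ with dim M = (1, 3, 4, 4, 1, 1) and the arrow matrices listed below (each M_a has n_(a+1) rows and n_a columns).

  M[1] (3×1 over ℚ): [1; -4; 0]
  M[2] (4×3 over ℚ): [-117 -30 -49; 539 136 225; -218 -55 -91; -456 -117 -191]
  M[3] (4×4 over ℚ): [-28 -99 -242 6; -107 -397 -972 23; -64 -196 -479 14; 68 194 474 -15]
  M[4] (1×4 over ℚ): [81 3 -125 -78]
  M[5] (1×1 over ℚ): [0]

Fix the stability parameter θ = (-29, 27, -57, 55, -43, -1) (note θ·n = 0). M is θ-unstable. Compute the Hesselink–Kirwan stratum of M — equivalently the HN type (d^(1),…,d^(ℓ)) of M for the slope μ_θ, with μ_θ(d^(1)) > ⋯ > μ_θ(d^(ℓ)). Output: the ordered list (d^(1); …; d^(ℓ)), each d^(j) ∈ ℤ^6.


Interval decomposition of M: I[1,5], I[2,2], I[2,4], I[3,4]^2, I[6,6].
HN type (ℓ=7): μ^(1)=55; μ^(2)=27; μ^(3)=6; μ^(4)=-1; μ^(5)=-15; μ^(6)=-29; μ^(7)=-57

((0, 0, 0, 3, 0, 0); (0, 1, 0, 0, 0, 0); (0, 0, 0, 1, 1, 0); (0, 0, 0, 0, 0, 1); (0, 2, 2, 0, 0, 0); (1, 0, 0, 0, 0, 0); (0, 0, 2, 0, 0, 0))


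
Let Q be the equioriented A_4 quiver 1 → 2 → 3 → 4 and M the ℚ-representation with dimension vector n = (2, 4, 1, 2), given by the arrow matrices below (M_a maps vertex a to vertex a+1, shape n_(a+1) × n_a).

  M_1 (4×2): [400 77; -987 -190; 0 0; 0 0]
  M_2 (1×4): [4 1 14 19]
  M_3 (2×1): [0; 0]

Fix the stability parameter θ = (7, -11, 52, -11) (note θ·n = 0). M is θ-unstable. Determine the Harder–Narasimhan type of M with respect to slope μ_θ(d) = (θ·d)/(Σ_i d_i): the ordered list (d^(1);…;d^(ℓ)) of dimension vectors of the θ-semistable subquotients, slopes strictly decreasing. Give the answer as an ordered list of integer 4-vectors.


Interval decomposition of M: I[1,2], I[1,3], I[2,2]^2, I[4,4]^2.
HN type (ℓ=3): μ^(1)=52; μ^(2)=-2; μ^(3)=-11

((0, 0, 1, 0); (2, 2, 0, 0); (0, 2, 0, 2))


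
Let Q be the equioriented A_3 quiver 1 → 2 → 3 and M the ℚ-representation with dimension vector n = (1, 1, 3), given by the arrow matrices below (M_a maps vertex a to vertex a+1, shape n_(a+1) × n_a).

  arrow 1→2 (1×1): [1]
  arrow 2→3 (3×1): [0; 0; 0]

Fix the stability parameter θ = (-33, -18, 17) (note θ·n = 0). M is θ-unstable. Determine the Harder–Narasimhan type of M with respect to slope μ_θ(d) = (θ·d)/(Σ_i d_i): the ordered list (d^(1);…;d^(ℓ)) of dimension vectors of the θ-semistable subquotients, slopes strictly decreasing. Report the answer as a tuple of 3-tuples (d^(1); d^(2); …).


Interval decomposition of M: I[1,2], I[3,3]^3.
HN type (ℓ=3): μ^(1)=17; μ^(2)=-18; μ^(3)=-33

((0, 0, 3); (0, 1, 0); (1, 0, 0))


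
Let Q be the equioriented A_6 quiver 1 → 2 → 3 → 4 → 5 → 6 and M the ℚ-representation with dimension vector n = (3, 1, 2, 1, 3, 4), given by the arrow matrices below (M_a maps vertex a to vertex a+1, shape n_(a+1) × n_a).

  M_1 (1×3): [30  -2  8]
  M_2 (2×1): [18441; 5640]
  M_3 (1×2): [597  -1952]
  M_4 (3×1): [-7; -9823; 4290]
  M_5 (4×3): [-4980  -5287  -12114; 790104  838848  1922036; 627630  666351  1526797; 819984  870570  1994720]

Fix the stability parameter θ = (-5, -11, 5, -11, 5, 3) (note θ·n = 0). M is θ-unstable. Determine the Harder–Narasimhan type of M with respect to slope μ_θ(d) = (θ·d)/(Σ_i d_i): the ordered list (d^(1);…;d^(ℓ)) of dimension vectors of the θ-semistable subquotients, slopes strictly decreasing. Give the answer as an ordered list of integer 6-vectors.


Via rank(M_{q-1}∘⋯∘M_p): M ≅ I[1,1]^2, I[1,6], I[3,3], I[5,5], I[5,6], I[6,6]^2.
μ_θ-semistable layers: μ^(1)=5; μ^(2)=4; μ^(3)=3; μ^(4)=-3; μ^(5)=-5; μ^(6)=-8

((0, 0, 1, 0, 1, 0); (0, 0, 0, 0, 2, 2); (0, 0, 0, 0, 0, 2); (0, 0, 1, 1, 0, 0); (2, 0, 0, 0, 0, 0); (1, 1, 0, 0, 0, 0))


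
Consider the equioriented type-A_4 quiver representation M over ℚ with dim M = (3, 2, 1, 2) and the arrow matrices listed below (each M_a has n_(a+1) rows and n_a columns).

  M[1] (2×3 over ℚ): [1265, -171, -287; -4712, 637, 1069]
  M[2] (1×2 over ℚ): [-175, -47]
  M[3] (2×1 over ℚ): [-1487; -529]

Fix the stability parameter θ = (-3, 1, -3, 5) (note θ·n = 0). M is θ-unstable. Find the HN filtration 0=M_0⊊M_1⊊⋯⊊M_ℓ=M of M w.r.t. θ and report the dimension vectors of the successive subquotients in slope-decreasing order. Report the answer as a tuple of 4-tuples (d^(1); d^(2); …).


Interval decomposition of M: I[1,1], I[1,2], I[1,4], I[4,4].
HN type (ℓ=4): μ^(1)=5; μ^(2)=1; μ^(3)=-1; μ^(4)=-3

((0, 0, 0, 2); (0, 1, 0, 0); (0, 1, 1, 0); (3, 0, 0, 0))


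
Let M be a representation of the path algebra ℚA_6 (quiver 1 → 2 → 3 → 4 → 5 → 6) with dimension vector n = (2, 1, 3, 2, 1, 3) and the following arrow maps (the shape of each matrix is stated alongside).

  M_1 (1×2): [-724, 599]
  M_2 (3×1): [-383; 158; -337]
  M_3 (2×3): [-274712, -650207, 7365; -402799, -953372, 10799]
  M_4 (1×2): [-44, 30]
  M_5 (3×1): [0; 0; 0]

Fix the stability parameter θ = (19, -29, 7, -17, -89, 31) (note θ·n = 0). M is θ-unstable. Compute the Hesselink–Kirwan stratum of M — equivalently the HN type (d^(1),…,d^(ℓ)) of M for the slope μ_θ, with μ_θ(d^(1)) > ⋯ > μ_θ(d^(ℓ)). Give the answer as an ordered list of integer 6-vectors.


Via rank(M_{q-1}∘⋯∘M_p): M ≅ I[1,1], I[1,4], I[3,3], I[3,5], I[6,6]^3.
μ_θ-semistable layers: μ^(1)=31; μ^(2)=19; μ^(3)=7; μ^(4)=-5; μ^(5)=-33

((0, 0, 0, 0, 0, 3); (1, 0, 0, 0, 0, 0); (0, 0, 1, 0, 0, 0); (1, 1, 1, 1, 0, 0); (0, 0, 1, 1, 1, 0))


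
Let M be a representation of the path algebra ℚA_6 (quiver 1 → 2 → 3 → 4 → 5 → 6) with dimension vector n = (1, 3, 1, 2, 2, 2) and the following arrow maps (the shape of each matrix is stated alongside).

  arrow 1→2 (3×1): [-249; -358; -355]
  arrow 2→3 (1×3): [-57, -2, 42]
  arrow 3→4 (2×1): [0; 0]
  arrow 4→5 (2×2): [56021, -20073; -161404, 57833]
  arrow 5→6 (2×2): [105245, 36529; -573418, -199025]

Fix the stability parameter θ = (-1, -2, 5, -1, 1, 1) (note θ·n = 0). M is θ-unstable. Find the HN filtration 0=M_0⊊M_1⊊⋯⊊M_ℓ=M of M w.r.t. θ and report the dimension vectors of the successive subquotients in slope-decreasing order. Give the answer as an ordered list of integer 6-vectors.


Via rank(M_{q-1}∘⋯∘M_p): M ≅ I[1,3], I[2,2]^2, I[4,6]^2.
μ_θ-semistable layers: μ^(1)=5; μ^(2)=1; μ^(3)=-1; μ^(4)=-3/2; μ^(5)=-2

((0, 0, 1, 0, 0, 0); (0, 0, 0, 0, 2, 2); (0, 0, 0, 2, 0, 0); (1, 1, 0, 0, 0, 0); (0, 2, 0, 0, 0, 0))


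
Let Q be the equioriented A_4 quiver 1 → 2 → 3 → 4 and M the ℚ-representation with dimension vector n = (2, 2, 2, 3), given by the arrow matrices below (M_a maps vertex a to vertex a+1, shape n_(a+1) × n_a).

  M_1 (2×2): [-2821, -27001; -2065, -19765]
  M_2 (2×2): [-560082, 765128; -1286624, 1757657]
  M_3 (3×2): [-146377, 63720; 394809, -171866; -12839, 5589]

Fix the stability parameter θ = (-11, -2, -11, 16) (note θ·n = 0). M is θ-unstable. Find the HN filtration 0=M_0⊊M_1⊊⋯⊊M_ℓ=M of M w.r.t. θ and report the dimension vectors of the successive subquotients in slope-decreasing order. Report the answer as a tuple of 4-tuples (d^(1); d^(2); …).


Barcode: M ≅ I[1,1], I[1,4], I[2,4], I[4,4]. HN layers by μ_θ (3 steps, strictly decreasing):
  μ^(1)=16; μ^(2)=-13/2; μ^(3)=-11

((0, 0, 0, 3); (0, 2, 2, 0); (2, 0, 0, 0))


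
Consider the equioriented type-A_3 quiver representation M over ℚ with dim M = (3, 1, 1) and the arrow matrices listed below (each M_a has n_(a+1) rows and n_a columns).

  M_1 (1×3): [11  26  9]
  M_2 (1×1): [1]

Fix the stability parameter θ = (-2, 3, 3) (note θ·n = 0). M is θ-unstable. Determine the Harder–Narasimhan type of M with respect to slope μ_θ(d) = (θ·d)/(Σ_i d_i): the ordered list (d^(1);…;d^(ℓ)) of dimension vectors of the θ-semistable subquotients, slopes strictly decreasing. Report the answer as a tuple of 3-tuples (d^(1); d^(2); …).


Barcode: M ≅ I[1,1]^2, I[1,3]. HN layers by μ_θ (2 steps, strictly decreasing):
  μ^(1)=3; μ^(2)=-2

((0, 1, 1); (3, 0, 0))


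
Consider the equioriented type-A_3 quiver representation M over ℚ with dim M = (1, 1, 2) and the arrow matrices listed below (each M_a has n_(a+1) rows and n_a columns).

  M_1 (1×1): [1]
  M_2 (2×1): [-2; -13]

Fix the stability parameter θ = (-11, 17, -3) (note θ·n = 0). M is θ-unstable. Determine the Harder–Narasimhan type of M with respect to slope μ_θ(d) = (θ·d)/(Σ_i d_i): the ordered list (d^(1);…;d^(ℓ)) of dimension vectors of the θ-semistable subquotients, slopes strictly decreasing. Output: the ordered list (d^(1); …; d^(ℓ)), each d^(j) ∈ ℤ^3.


Via rank(M_{q-1}∘⋯∘M_p): M ≅ I[1,3], I[3,3].
μ_θ-semistable layers: μ^(1)=7; μ^(2)=-3; μ^(3)=-11

((0, 1, 1); (0, 0, 1); (1, 0, 0))


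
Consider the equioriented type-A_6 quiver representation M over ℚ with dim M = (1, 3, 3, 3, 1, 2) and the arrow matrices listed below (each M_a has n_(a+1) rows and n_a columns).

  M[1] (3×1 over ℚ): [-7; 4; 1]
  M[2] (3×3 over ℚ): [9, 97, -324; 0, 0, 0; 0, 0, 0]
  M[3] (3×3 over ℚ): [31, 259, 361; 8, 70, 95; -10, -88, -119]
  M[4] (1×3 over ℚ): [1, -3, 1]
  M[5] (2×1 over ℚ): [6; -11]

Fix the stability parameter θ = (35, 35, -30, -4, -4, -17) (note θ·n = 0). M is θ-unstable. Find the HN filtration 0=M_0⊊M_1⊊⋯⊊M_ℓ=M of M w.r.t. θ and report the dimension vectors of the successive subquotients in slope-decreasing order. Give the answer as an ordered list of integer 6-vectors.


Via rank(M_{q-1}∘⋯∘M_p): M ≅ I[1,6], I[2,2]^2, I[3,4]^2, I[6,6].
μ_θ-semistable layers: μ^(1)=35; μ^(2)=5/2; μ^(3)=-4; μ^(4)=-17; μ^(5)=-30

((0, 2, 0, 0, 0, 0); (1, 1, 1, 1, 1, 1); (0, 0, 0, 2, 0, 0); (0, 0, 0, 0, 0, 1); (0, 0, 2, 0, 0, 0))


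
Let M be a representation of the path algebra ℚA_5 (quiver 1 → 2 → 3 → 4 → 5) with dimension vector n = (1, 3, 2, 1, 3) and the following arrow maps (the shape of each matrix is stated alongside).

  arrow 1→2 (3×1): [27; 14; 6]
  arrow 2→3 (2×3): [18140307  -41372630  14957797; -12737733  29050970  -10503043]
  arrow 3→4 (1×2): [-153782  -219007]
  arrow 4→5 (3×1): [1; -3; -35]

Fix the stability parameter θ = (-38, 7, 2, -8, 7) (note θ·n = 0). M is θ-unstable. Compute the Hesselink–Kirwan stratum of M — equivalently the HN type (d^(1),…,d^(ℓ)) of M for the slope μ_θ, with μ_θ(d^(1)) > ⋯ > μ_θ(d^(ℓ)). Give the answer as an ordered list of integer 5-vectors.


Barcode: M ≅ I[1,5], I[2,2]^2, I[3,3], I[5,5]^2. HN layers by μ_θ (4 steps, strictly decreasing):
  μ^(1)=7; μ^(2)=2; μ^(3)=1/3; μ^(4)=-38

((0, 2, 0, 0, 3); (0, 0, 1, 0, 0); (0, 1, 1, 1, 0); (1, 0, 0, 0, 0))


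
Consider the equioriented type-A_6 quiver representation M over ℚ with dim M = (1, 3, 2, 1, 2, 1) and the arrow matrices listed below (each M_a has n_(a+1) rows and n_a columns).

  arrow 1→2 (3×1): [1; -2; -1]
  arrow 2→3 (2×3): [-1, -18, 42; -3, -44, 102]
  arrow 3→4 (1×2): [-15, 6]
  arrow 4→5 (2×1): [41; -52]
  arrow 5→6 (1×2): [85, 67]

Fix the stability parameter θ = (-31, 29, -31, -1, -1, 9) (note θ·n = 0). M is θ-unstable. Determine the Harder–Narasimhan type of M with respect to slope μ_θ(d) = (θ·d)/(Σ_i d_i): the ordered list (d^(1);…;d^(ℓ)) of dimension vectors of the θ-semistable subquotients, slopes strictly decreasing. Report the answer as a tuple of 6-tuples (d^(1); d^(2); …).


Interval decomposition of M: I[1,6], I[2,2], I[2,3], I[5,5].
HN type (ℓ=4): μ^(1)=29; μ^(2)=9; μ^(3)=-1; μ^(4)=-31

((0, 1, 0, 0, 0, 0); (0, 0, 0, 0, 0, 1); (0, 2, 2, 1, 2, 0); (1, 0, 0, 0, 0, 0))


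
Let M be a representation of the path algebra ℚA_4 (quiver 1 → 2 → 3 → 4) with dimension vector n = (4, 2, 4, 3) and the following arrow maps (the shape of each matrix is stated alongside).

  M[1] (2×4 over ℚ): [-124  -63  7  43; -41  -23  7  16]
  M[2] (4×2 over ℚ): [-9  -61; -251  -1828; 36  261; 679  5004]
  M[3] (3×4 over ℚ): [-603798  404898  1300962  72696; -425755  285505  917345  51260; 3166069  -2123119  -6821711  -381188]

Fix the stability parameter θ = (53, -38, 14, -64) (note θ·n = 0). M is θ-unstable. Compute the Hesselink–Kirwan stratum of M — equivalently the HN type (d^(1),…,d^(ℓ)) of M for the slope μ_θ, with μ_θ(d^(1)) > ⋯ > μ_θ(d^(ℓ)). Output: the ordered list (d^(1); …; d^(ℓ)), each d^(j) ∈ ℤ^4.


Via rank(M_{q-1}∘⋯∘M_p): M ≅ I[1,1]^2, I[1,3]^2, I[3,3], I[3,4], I[4,4]^2.
μ_θ-semistable layers: μ^(1)=53; μ^(2)=14; μ^(3)=15/2; μ^(4)=-25; μ^(5)=-64

((2, 0, 0, 0); (0, 0, 3, 0); (2, 2, 0, 0); (0, 0, 1, 1); (0, 0, 0, 2))


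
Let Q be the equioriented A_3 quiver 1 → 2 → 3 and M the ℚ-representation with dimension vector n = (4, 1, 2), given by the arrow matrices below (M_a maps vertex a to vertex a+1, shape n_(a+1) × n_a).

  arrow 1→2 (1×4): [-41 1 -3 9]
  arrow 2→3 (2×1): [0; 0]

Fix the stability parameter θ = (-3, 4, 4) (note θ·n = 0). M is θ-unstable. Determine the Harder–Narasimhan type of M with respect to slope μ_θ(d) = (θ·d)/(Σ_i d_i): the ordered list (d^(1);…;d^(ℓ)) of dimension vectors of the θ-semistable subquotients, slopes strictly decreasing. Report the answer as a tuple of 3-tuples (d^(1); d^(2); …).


Via rank(M_{q-1}∘⋯∘M_p): M ≅ I[1,1]^3, I[1,2], I[3,3]^2.
μ_θ-semistable layers: μ^(1)=4; μ^(2)=-3

((0, 1, 2); (4, 0, 0))


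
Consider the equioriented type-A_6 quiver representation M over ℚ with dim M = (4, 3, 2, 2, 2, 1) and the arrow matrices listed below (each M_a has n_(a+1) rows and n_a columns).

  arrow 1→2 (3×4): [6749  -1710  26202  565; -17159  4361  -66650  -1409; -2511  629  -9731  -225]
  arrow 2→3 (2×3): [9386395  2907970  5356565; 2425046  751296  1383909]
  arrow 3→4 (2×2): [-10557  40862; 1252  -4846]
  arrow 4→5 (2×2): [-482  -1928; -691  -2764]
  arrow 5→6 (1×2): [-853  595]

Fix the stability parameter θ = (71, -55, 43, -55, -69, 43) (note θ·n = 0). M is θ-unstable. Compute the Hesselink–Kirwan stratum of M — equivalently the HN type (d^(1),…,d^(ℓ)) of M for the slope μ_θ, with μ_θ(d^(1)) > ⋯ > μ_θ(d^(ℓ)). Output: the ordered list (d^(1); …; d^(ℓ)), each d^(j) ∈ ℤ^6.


Via rank(M_{q-1}∘⋯∘M_p): M ≅ I[1,1], I[1,2], I[1,4], I[1,6], I[5,5].
μ_θ-semistable layers: μ^(1)=71; μ^(2)=43; μ^(3)=8; μ^(4)=1; μ^(5)=-13; μ^(6)=-69

((1, 0, 0, 0, 0, 0); (0, 0, 0, 0, 0, 1); (1, 1, 0, 0, 0, 0); (1, 1, 1, 1, 0, 0); (1, 1, 1, 1, 1, 0); (0, 0, 0, 0, 1, 0))


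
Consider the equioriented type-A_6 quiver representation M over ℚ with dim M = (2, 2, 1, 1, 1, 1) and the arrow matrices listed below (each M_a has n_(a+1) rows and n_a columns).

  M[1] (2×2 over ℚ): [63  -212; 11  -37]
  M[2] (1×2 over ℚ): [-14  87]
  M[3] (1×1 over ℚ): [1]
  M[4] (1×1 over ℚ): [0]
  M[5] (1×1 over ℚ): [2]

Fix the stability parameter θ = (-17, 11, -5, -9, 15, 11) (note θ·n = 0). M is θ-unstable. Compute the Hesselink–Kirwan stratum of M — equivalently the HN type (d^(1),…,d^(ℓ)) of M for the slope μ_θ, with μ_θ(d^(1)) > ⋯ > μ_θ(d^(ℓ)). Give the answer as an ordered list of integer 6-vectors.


Interval decomposition of M: I[1,2], I[1,4], I[5,6].
HN type (ℓ=4): μ^(1)=13; μ^(2)=11; μ^(3)=-1; μ^(4)=-17

((0, 0, 0, 0, 1, 1); (0, 1, 0, 0, 0, 0); (0, 1, 1, 1, 0, 0); (2, 0, 0, 0, 0, 0))


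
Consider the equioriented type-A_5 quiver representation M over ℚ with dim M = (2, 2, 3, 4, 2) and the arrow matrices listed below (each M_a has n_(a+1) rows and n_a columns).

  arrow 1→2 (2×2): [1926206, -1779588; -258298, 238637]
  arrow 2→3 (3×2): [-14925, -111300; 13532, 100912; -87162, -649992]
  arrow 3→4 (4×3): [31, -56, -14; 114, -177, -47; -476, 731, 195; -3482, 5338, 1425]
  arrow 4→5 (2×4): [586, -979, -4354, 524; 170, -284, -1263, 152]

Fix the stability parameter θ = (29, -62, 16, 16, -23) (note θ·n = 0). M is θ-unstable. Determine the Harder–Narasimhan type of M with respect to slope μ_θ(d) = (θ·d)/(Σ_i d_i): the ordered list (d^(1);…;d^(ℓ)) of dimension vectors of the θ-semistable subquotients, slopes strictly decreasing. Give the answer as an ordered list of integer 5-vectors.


Via rank(M_{q-1}∘⋯∘M_p): M ≅ I[1,2], I[1,5], I[3,4], I[3,5], I[4,4].
μ_θ-semistable layers: μ^(1)=16; μ^(2)=3; μ^(3)=-33/2

((0, 0, 1, 2, 0); (0, 0, 2, 2, 2); (2, 2, 0, 0, 0))


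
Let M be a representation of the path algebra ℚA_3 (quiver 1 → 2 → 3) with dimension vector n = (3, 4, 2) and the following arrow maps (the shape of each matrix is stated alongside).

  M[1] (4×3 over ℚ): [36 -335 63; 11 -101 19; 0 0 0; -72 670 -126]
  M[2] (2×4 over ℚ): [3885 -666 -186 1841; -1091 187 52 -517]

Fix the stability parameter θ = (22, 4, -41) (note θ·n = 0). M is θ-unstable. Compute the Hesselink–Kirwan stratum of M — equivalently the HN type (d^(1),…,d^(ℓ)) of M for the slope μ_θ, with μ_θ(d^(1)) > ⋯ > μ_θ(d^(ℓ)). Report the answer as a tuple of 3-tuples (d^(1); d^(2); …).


Barcode: M ≅ I[1,1], I[1,3]^2, I[2,2]^2. HN layers by μ_θ (3 steps, strictly decreasing):
  μ^(1)=22; μ^(2)=4; μ^(3)=-5

((1, 0, 0); (0, 2, 0); (2, 2, 2))


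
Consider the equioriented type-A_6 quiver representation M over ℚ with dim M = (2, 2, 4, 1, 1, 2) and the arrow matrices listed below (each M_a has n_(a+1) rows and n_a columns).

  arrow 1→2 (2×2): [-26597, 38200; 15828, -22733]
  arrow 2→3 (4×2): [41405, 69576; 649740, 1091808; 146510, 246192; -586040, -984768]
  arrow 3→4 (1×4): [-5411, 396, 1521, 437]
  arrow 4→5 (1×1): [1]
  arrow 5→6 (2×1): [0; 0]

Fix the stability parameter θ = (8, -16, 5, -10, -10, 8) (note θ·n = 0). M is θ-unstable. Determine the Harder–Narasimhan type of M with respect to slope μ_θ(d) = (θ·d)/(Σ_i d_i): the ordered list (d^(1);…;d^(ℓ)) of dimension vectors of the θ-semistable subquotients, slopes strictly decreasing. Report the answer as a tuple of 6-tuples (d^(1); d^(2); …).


Via rank(M_{q-1}∘⋯∘M_p): M ≅ I[1,2], I[1,5], I[3,3]^3, I[6,6]^2.
μ_θ-semistable layers: μ^(1)=8; μ^(2)=5; μ^(3)=-4; μ^(4)=-23/5

((0, 0, 0, 0, 0, 2); (0, 0, 3, 0, 0, 0); (1, 1, 0, 0, 0, 0); (1, 1, 1, 1, 1, 0))


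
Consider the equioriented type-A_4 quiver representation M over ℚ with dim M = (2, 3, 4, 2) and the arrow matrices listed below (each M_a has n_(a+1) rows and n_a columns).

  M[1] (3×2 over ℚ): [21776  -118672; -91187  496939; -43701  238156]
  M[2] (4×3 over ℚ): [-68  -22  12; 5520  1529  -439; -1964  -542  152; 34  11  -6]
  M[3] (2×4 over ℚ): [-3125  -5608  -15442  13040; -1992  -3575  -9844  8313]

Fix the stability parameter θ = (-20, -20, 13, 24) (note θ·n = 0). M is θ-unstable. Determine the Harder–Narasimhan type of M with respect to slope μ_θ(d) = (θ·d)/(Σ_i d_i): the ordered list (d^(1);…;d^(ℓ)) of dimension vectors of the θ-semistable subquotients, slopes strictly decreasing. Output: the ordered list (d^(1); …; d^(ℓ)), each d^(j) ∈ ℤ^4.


Via rank(M_{q-1}∘⋯∘M_p): M ≅ I[1,4]^2, I[2,2], I[3,3]^2.
μ_θ-semistable layers: μ^(1)=24; μ^(2)=13; μ^(3)=-20

((0, 0, 0, 2); (0, 0, 4, 0); (2, 3, 0, 0))


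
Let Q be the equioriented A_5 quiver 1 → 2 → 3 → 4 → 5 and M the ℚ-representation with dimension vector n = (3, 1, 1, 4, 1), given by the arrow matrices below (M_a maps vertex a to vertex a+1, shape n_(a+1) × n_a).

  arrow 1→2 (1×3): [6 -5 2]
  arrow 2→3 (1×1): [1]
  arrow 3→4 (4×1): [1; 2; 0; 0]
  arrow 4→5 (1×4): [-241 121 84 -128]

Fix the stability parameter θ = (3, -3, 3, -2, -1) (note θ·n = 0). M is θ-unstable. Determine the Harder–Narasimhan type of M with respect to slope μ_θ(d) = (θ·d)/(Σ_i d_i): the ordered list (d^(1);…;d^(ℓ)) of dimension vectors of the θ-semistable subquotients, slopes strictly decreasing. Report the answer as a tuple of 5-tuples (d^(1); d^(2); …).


Via rank(M_{q-1}∘⋯∘M_p): M ≅ I[1,1]^2, I[1,5], I[4,4]^3.
μ_θ-semistable layers: μ^(1)=3; μ^(2)=0; μ^(3)=-2

((2, 0, 0, 0, 0); (1, 1, 1, 1, 1); (0, 0, 0, 3, 0))


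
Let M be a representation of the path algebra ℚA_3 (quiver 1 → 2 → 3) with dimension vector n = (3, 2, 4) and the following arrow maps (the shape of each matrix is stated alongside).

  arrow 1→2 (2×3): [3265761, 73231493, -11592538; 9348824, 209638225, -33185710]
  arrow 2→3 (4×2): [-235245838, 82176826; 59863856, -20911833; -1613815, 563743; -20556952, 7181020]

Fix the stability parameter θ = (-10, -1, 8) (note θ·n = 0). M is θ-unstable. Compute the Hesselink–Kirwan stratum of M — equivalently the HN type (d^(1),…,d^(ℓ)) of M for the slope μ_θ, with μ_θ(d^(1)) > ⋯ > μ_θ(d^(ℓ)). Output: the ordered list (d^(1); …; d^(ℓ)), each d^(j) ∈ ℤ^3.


Via rank(M_{q-1}∘⋯∘M_p): M ≅ I[1,1], I[1,3]^2, I[3,3]^2.
μ_θ-semistable layers: μ^(1)=8; μ^(2)=-1; μ^(3)=-10

((0, 0, 4); (0, 2, 0); (3, 0, 0))


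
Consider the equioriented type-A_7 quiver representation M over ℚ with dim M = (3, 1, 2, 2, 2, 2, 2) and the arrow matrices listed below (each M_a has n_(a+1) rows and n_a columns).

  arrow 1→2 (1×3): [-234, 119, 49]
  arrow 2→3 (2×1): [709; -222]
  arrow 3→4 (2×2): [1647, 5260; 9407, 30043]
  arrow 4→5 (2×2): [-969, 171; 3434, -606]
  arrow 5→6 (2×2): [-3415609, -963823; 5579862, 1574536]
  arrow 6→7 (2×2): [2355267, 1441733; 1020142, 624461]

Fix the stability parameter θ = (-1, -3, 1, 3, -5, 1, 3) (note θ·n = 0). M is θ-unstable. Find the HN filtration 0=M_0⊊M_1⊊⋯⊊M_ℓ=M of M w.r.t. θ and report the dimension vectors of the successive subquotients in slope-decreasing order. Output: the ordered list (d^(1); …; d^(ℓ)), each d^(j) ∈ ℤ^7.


Barcode: M ≅ I[1,1]^2, I[1,4], I[3,7], I[5,7]. HN layers by μ_θ (6 steps, strictly decreasing):
  μ^(1)=3; μ^(2)=1; μ^(3)=-1/3; μ^(4)=-1; μ^(5)=-2; μ^(6)=-5

((0, 0, 0, 1, 0, 0, 2); (0, 0, 1, 0, 0, 2, 0); (0, 0, 1, 1, 1, 0, 0); (2, 0, 0, 0, 0, 0, 0); (1, 1, 0, 0, 0, 0, 0); (0, 0, 0, 0, 1, 0, 0))


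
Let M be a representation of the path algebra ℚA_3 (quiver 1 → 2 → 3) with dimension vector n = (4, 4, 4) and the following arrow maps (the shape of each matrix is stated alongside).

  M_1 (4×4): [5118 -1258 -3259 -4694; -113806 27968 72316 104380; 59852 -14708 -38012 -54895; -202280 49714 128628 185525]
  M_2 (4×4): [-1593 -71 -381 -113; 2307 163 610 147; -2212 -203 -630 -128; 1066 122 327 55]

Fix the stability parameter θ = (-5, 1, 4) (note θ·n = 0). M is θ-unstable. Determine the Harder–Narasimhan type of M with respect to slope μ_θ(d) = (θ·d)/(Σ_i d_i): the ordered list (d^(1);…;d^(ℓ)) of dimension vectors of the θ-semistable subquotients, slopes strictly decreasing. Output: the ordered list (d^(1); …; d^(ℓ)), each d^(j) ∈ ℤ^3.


Interval decomposition of M: I[1,3]^4.
HN type (ℓ=3): μ^(1)=4; μ^(2)=1; μ^(3)=-5

((0, 0, 4); (0, 4, 0); (4, 0, 0))


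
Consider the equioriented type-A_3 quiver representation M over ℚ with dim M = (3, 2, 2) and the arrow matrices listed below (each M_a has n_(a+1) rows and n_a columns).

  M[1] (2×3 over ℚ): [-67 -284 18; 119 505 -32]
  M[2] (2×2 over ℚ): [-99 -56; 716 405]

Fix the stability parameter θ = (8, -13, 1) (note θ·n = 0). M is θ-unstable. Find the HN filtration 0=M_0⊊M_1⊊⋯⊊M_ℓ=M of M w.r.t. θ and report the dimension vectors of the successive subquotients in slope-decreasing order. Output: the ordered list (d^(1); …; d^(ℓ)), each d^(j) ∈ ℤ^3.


Via rank(M_{q-1}∘⋯∘M_p): M ≅ I[1,1], I[1,3]^2.
μ_θ-semistable layers: μ^(1)=8; μ^(2)=1; μ^(3)=-5/2

((1, 0, 0); (0, 0, 2); (2, 2, 0))


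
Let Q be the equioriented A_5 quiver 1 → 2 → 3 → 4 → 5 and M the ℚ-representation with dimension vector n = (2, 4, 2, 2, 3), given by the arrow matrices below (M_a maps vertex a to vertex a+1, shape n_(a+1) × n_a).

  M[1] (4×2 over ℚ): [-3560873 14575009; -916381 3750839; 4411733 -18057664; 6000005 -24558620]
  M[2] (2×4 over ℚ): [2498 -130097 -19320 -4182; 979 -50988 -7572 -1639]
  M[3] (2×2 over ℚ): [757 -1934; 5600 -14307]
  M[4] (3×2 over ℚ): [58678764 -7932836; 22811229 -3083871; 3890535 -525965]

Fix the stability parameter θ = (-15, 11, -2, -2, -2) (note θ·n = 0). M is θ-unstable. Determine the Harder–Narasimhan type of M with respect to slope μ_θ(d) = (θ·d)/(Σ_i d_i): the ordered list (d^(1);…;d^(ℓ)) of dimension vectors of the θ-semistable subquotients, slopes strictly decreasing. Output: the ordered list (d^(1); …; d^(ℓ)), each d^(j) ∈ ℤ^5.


Via rank(M_{q-1}∘⋯∘M_p): M ≅ I[1,4], I[1,5], I[2,2]^2, I[5,5]^2.
μ_θ-semistable layers: μ^(1)=11; μ^(2)=7/3; μ^(3)=5/4; μ^(4)=-2; μ^(5)=-15

((0, 2, 0, 0, 0); (0, 1, 1, 1, 0); (0, 1, 1, 1, 1); (0, 0, 0, 0, 2); (2, 0, 0, 0, 0))


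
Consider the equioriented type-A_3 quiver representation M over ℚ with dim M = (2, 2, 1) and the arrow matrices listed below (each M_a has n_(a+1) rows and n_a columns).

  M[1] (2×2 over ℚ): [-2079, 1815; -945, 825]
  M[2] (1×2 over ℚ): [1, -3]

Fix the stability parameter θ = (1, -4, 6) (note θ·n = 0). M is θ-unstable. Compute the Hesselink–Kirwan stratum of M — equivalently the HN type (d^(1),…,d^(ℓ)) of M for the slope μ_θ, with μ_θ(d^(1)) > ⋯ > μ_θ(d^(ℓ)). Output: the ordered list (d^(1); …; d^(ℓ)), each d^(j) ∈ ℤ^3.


Via rank(M_{q-1}∘⋯∘M_p): M ≅ I[1,1], I[1,3], I[2,2].
μ_θ-semistable layers: μ^(1)=6; μ^(2)=1; μ^(3)=-3/2; μ^(4)=-4

((0, 0, 1); (1, 0, 0); (1, 1, 0); (0, 1, 0))


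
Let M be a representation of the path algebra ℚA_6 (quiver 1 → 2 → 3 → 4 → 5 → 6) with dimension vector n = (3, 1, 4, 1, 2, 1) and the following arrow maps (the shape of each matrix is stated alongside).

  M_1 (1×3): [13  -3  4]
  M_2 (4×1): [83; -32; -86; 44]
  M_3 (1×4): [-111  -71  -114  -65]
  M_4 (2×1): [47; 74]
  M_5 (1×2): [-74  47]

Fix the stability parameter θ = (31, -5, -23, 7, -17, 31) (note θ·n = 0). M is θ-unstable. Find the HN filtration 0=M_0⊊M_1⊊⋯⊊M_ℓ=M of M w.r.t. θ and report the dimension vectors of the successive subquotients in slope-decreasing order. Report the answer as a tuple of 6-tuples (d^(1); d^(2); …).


Interval decomposition of M: I[1,1]^2, I[1,5], I[3,3]^3, I[5,6].
HN type (ℓ=4): μ^(1)=31; μ^(2)=-7/5; μ^(3)=-17; μ^(4)=-23

((2, 0, 0, 0, 0, 1); (1, 1, 1, 1, 1, 0); (0, 0, 0, 0, 1, 0); (0, 0, 3, 0, 0, 0))


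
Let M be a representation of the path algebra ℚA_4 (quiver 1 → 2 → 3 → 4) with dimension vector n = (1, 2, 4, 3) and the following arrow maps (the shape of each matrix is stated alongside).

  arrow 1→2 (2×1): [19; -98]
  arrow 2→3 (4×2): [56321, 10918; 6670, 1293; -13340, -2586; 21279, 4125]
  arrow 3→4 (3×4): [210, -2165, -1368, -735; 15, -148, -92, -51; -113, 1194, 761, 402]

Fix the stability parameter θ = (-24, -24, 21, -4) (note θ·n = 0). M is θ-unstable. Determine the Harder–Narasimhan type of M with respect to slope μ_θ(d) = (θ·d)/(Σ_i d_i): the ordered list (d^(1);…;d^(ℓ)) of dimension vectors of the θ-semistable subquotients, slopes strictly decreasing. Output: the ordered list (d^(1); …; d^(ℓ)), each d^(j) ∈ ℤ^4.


Barcode: M ≅ I[1,4], I[2,4], I[3,3], I[3,4]. HN layers by μ_θ (3 steps, strictly decreasing):
  μ^(1)=21; μ^(2)=17/2; μ^(3)=-24

((0, 0, 1, 0); (0, 0, 3, 3); (1, 2, 0, 0))


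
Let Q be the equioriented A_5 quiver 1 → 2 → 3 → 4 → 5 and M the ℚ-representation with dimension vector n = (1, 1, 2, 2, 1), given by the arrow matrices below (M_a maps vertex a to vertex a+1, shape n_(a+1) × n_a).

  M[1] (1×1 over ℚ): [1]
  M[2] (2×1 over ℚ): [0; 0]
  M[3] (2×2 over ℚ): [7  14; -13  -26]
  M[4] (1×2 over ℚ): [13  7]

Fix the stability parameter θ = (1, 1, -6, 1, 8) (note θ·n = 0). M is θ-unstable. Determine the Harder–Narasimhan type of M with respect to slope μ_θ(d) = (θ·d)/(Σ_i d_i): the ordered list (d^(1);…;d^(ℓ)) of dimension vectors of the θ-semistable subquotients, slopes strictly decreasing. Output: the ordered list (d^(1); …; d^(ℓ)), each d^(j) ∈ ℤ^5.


Barcode: M ≅ I[1,2], I[3,3], I[3,4], I[4,5]. HN layers by μ_θ (3 steps, strictly decreasing):
  μ^(1)=8; μ^(2)=1; μ^(3)=-6

((0, 0, 0, 0, 1); (1, 1, 0, 2, 0); (0, 0, 2, 0, 0))


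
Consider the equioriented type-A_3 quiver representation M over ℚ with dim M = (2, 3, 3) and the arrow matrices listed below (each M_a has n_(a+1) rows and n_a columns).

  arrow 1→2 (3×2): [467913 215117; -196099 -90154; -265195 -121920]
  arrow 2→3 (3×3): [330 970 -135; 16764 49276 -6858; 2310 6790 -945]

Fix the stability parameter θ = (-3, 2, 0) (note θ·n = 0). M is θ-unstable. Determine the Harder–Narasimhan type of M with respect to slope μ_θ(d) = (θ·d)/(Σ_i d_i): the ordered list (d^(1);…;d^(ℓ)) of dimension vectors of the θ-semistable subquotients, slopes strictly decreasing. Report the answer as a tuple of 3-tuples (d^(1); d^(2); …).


Via rank(M_{q-1}∘⋯∘M_p): M ≅ I[1,2], I[1,3], I[2,2], I[3,3]^2.
μ_θ-semistable layers: μ^(1)=2; μ^(2)=1; μ^(3)=0; μ^(4)=-3

((0, 2, 0); (0, 1, 1); (0, 0, 2); (2, 0, 0))


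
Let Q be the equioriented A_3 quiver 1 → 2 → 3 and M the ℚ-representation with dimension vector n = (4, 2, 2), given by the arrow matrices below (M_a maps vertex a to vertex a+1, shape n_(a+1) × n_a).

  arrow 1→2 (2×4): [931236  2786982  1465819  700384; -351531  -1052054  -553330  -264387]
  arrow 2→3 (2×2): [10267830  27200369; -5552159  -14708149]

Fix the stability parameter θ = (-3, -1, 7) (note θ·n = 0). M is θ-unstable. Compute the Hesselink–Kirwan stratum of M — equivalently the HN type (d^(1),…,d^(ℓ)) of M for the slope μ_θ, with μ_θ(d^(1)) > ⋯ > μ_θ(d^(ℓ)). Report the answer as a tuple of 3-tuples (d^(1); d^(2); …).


Via rank(M_{q-1}∘⋯∘M_p): M ≅ I[1,1]^2, I[1,3]^2.
μ_θ-semistable layers: μ^(1)=7; μ^(2)=-1; μ^(3)=-3

((0, 0, 2); (0, 2, 0); (4, 0, 0))


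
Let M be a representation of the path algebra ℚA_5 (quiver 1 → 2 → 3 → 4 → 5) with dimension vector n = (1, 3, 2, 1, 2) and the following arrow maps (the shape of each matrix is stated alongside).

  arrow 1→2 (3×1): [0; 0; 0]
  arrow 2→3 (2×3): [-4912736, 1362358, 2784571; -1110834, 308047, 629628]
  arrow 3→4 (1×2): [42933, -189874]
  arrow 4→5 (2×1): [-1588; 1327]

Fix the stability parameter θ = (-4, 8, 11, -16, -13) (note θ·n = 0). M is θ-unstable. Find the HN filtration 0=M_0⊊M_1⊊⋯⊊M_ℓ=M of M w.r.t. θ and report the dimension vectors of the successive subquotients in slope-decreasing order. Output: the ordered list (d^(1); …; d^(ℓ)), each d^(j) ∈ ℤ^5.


Interval decomposition of M: I[1,1], I[2,2], I[2,3], I[2,5], I[5,5].
HN type (ℓ=5): μ^(1)=11; μ^(2)=8; μ^(3)=-5/2; μ^(4)=-4; μ^(5)=-13

((0, 0, 1, 0, 0); (0, 2, 0, 0, 0); (0, 1, 1, 1, 1); (1, 0, 0, 0, 0); (0, 0, 0, 0, 1))


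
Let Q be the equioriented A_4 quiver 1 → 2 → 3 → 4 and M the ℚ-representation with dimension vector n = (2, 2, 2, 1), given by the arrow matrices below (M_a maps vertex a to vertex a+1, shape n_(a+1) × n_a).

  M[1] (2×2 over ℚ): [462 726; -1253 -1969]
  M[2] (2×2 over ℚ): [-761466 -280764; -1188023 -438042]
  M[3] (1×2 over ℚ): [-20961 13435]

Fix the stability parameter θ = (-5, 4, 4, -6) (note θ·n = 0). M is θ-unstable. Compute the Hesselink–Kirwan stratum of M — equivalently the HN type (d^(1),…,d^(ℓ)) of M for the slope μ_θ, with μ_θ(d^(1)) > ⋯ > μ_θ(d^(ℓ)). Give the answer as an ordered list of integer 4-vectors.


Interval decomposition of M: I[1,1], I[1,2], I[2,4], I[3,3].
HN type (ℓ=3): μ^(1)=4; μ^(2)=2/3; μ^(3)=-5

((0, 1, 1, 0); (0, 1, 1, 1); (2, 0, 0, 0))


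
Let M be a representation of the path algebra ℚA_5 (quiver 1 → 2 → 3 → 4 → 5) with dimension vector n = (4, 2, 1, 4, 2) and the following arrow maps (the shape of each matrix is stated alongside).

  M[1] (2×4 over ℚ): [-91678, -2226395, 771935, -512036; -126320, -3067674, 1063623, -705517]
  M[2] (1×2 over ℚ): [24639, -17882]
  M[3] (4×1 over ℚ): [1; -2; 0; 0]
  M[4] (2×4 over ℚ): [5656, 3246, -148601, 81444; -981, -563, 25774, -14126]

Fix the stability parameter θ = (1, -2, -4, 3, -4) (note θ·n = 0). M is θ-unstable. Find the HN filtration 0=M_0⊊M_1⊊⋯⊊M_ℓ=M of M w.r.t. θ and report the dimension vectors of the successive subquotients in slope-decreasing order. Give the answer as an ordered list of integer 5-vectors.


Barcode: M ≅ I[1,1]^2, I[1,2], I[1,5], I[4,4]^2, I[4,5]. HN layers by μ_θ (4 steps, strictly decreasing):
  μ^(1)=3; μ^(2)=1; μ^(3)=-1/2; μ^(4)=-5/3

((0, 0, 0, 2, 0); (2, 0, 0, 0, 0); (1, 1, 0, 2, 2); (1, 1, 1, 0, 0))


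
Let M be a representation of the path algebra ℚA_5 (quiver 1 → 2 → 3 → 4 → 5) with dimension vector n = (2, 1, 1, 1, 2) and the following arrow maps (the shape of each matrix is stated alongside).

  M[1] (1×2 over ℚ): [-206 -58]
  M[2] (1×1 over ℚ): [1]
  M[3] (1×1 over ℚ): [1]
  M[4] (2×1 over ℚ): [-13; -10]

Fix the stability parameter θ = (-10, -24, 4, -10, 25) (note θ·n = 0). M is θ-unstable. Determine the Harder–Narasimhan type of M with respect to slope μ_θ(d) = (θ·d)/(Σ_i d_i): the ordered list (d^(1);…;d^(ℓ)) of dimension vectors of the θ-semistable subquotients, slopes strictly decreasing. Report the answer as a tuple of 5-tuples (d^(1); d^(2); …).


Interval decomposition of M: I[1,1], I[1,5], I[5,5].
HN type (ℓ=4): μ^(1)=25; μ^(2)=-3; μ^(3)=-10; μ^(4)=-17

((0, 0, 0, 0, 2); (0, 0, 1, 1, 0); (1, 0, 0, 0, 0); (1, 1, 0, 0, 0))


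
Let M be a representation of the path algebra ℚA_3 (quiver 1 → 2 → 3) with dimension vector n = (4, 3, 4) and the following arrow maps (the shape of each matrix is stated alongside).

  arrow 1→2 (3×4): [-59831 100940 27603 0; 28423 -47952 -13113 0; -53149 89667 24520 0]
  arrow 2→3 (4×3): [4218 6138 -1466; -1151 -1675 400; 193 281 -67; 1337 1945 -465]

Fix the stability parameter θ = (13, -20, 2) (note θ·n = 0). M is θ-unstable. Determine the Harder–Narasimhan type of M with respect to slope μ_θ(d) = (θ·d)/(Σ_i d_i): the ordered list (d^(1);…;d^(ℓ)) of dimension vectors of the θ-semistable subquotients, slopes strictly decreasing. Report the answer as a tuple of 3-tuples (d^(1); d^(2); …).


Interval decomposition of M: I[1,1], I[1,2], I[1,3]^2, I[3,3]^2.
HN type (ℓ=3): μ^(1)=13; μ^(2)=2; μ^(3)=-7/2

((1, 0, 0); (0, 0, 4); (3, 3, 0))
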